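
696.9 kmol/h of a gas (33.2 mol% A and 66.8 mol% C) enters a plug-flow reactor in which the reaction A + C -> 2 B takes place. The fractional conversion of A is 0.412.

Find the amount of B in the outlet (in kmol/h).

191 kmol/h

A reacted = 0.412 × 231.4 = 95.32 kmol/h; ν_A = −1, so ξ = 95.32/1 = 95.32 kmol/h.
Outlet amounts (n = n₀ + ν ξ):
  A: 231.4 − 1(95.32) = 136
  C: 465.5 − 1(95.32) = 370.2
  B: 0 + 2(95.32) = 190.6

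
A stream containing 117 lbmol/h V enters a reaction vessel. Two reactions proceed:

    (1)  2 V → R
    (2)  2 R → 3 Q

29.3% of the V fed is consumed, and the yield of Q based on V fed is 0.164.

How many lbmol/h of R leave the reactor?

4.35 lbmol/h

Conversion of V: V consumed = 2ξ₁ = 0.293 × 117 → ξ₁ = 17.14 lbmol/h.
Yield of Q: 3ξ₂ / 117 = 0.164 → ξ₂ = 6.396 lbmol/h.
Outlet amounts (n = n₀ + Σ ν·ξ):
  V: 117 − 2(17.14) = 82.72
  R: 0 + 1(17.14) − 2(6.396) = 4.348
  Q: 0 + 3(6.396) = 19.19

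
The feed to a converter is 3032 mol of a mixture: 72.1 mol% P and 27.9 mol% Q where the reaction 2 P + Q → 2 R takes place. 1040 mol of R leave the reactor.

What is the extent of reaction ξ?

ξ = 520 mol

For R: n = n₀ + 2ξ → 1040 = 0 + 2ξ, giving ξ = 520 mol.
Outlet amounts (n = n₀ + ν ξ):
  P: 2186 − 2(520) = 1146
  Q: 845.9 − 1(520) = 325.9
  R: 0 + 2(520) = 1040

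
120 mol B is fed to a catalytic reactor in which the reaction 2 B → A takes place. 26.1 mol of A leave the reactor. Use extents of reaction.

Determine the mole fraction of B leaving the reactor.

For A: n = n₀ + 1ξ → 26.1 = 0 + 1ξ, giving ξ = 26.1 mol.
Outlet amounts (n = n₀ + ν ξ):
  B: 120 − 2(26.1) = 67.8
  A: 0 + 1(26.1) = 26.1
Total out = 93.9 mol; y_B = 67.8 / 93.9 = 0.722.

0.722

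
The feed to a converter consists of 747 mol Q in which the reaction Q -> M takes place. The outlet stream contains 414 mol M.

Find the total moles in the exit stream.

For M: n = n₀ + 1ξ → 414 = 0 + 1ξ, giving ξ = 414 mol.
Outlet amounts (n = n₀ + ν ξ):
  Q: 747 − 1(414) = 333
  M: 0 + 1(414) = 414
Total out = 333 + 414 = 747 mol.

747 mol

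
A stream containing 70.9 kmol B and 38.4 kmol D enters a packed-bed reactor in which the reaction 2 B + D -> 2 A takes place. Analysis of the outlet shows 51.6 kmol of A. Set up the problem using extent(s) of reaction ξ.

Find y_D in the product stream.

For A: n = n₀ + 2ξ → 51.6 = 0 + 2ξ, giving ξ = 25.8 kmol.
Outlet amounts (n = n₀ + ν ξ):
  B: 70.9 − 2(25.8) = 19.3
  D: 38.4 − 1(25.8) = 12.6
  A: 0 + 2(25.8) = 51.6
Total out = 83.5 kmol; y_D = 12.6 / 83.5 = 0.1509.

0.151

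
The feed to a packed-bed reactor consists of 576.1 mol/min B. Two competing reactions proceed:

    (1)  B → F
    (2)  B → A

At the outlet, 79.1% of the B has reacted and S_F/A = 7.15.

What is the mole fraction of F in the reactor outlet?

Conversion of B: B consumed = 0.791 × 576.1 = 455.7 mol/min = 1ξ₁ + 1ξ₂.
Selectivity: 1ξ₁ / (1ξ₂) = 7.15 → ξ₁ = 7.15 ξ₂.
Substitute: (1·7.15 + 1) ξ₂ = 455.7 → ξ₂ = 55.91 mol/min, ξ₁ = 399.8 mol/min.
Outlet amounts (n = n₀ + Σ ν·ξ):
  B: 576.1 − 1(399.8) − 1(55.91) = 120.4
  F: 0 + 1(399.8) = 399.8
  A: 0 + 1(55.91) = 55.91
Total out = 576.1 mol/min; y_F = 399.8 / 576.1 = 0.6939.

0.694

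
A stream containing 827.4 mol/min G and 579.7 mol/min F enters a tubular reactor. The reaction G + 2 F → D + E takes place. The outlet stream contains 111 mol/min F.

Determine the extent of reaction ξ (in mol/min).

For F: n = n₀ − 2ξ → 111 = 579.7 − 2ξ, giving ξ = 234.4 mol/min.
Outlet amounts (n = n₀ + ν ξ):
  G: 827.4 − 1(234.4) = 593
  F: 579.7 − 2(234.4) = 111
  D: 0 + 1(234.4) = 234.4
  E: 0 + 1(234.4) = 234.4

ξ = 234 mol/min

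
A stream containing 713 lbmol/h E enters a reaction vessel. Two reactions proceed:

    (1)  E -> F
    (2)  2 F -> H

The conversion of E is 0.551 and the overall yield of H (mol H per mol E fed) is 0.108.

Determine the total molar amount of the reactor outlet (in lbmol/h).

636 lbmol/h

Conversion of E: E consumed = 1ξ₁ = 0.551 × 713 → ξ₁ = 392.9 lbmol/h.
Yield of H: 1ξ₂ / 713 = 0.108 → ξ₂ = 77 lbmol/h.
Outlet amounts (n = n₀ + Σ ν·ξ):
  E: 713 − 1(392.9) = 320.1
  F: 0 + 1(392.9) − 2(77) = 238.9
  H: 0 + 1(77) = 77
Total out = 320.1 + 238.9 + 77 = 636 lbmol/h.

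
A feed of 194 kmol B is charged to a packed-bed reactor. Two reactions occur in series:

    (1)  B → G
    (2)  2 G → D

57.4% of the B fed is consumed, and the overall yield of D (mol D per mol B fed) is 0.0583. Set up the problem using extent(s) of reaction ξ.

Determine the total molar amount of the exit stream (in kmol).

183 kmol

Conversion of B: B consumed = 1ξ₁ = 0.574 × 194 → ξ₁ = 111.4 kmol.
Yield of D: 1ξ₂ / 194 = 0.0583 → ξ₂ = 11.31 kmol.
Outlet amounts (n = n₀ + Σ ν·ξ):
  B: 194 − 1(111.4) = 82.64
  G: 0 + 1(111.4) − 2(11.31) = 88.74
  D: 0 + 1(11.31) = 11.31
Total out = 82.64 + 88.74 + 11.31 = 182.7 kmol.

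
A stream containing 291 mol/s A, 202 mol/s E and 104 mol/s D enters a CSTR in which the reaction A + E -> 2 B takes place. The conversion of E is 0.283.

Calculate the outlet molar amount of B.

114 mol/s

E reacted = 0.283 × 202 = 57.17 mol/s; ν_E = −1, so ξ = 57.17/1 = 57.17 mol/s.
Outlet amounts (n = n₀ + ν ξ):
  A: 291 − 1(57.17) = 233.8
  E: 202 − 1(57.17) = 144.8
  B: 0 + 2(57.17) = 114.3
  D: 104 (inert)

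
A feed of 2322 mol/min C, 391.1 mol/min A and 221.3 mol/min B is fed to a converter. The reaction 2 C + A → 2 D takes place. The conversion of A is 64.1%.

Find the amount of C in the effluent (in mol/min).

A reacted = 0.641 × 391.1 = 250.7 mol/min; ν_A = −1, so ξ = 250.7/1 = 250.7 mol/min.
Outlet amounts (n = n₀ + ν ξ):
  C: 2322 − 2(250.7) = 1821
  A: 391.1 − 1(250.7) = 140.4
  D: 0 + 2(250.7) = 501.4
  B: 221.3 (inert)

1820 mol/min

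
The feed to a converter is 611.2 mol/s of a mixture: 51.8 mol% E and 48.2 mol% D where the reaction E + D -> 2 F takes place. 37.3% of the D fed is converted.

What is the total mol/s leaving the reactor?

D reacted = 0.373 × 294.6 = 109.9 mol/s; ν_D = −1, so ξ = 109.9/1 = 109.9 mol/s.
Outlet amounts (n = n₀ + ν ξ):
  E: 316.6 − 1(109.9) = 206.7
  D: 294.6 − 1(109.9) = 184.7
  F: 0 + 2(109.9) = 219.8
Total out = 206.7 + 184.7 + 219.8 = 611.2 mol/s.

611 mol/s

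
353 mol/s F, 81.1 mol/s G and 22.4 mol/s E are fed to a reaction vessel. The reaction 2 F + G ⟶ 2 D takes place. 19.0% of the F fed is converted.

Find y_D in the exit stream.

0.159

F reacted = 0.19 × 353 = 67.07 mol/s; ν_F = −2, so ξ = 67.07/2 = 33.54 mol/s.
Outlet amounts (n = n₀ + ν ξ):
  F: 353 − 2(33.54) = 285.9
  G: 81.1 − 1(33.54) = 47.56
  D: 0 + 2(33.54) = 67.07
  E: 22.4 (inert)
Total out = 423 mol/s; y_D = 67.07 / 423 = 0.1586.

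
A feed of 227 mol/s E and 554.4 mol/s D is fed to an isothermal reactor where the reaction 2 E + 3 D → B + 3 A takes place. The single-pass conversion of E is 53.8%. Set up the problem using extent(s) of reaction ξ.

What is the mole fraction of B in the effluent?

E reacted = 0.538 × 227 = 122.1 mol/s; ν_E = −2, so ξ = 122.1/2 = 61.06 mol/s.
Outlet amounts (n = n₀ + ν ξ):
  E: 227 − 2(61.06) = 104.9
  D: 554.4 − 3(61.06) = 371.2
  B: 0 + 1(61.06) = 61.06
  A: 0 + 3(61.06) = 183.2
Total out = 720.3 mol/s; y_B = 61.06 / 720.3 = 0.08477.

0.0848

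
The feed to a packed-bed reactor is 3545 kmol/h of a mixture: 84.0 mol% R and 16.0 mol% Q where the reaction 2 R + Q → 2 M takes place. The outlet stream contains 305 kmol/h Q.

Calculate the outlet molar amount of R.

2450 kmol/h

For Q: n = n₀ − 1ξ → 305 = 567.2 − 1ξ, giving ξ = 262.2 kmol/h.
Outlet amounts (n = n₀ + ν ξ):
  R: 2978 − 2(262.2) = 2453
  Q: 567.2 − 1(262.2) = 305
  M: 0 + 2(262.2) = 524.4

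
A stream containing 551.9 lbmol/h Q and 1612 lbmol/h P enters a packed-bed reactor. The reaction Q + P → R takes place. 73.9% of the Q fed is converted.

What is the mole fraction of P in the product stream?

0.686

Q reacted = 0.739 × 551.9 = 407.9 lbmol/h; ν_Q = −1, so ξ = 407.9/1 = 407.9 lbmol/h.
Outlet amounts (n = n₀ + ν ξ):
  Q: 551.9 − 1(407.9) = 144
  P: 1612 − 1(407.9) = 1204
  R: 0 + 1(407.9) = 407.9
Total out = 1756 lbmol/h; y_P = 1204 / 1756 = 0.6857.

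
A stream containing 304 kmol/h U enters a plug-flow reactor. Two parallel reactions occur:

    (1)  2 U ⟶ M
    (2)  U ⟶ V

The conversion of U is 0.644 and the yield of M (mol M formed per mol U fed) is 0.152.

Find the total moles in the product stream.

258 kmol/h

Yield of M: 1ξ₁ / 304 = 0.152 → ξ₁ = 46.21 kmol/h.
Conversion of U: 2ξ₁ + 1ξ₂ = 0.644 × 304 = 195.8 → ξ₂ = 103.4 kmol/h.
Outlet amounts (n = n₀ + Σ ν·ξ):
  U: 304 − 2(46.21) − 1(103.4) = 108.2
  M: 0 + 1(46.21) = 46.21
  V: 0 + 1(103.4) = 103.4
Total out = 108.2 + 46.21 + 103.4 = 257.8 kmol/h.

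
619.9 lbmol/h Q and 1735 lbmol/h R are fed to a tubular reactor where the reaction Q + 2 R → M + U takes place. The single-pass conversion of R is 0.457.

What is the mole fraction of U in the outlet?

0.202

R reacted = 0.457 × 1735 = 792.9 lbmol/h; ν_R = −2, so ξ = 792.9/2 = 396.4 lbmol/h.
Outlet amounts (n = n₀ + ν ξ):
  Q: 619.9 − 1(396.4) = 223.5
  R: 1735 − 2(396.4) = 942.1
  M: 0 + 1(396.4) = 396.4
  U: 0 + 1(396.4) = 396.4
Total out = 1958 lbmol/h; y_U = 396.4 / 1958 = 0.2024.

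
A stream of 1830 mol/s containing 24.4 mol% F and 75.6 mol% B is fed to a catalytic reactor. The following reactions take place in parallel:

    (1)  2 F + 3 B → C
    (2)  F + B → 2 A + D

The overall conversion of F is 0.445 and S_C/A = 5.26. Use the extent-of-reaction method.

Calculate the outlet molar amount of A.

18 mol/s

Conversion of F: F consumed = 0.445 × 446.5 = 198.7 mol/s = 2ξ₁ + 1ξ₂.
Selectivity: 1ξ₁ / (2ξ₂) = 5.26 → ξ₁ = 10.52 ξ₂.
Substitute: (2·10.52 + 1) ξ₂ = 198.7 → ξ₂ = 9.015 mol/s, ξ₁ = 94.84 mol/s.
Outlet amounts (n = n₀ + Σ ν·ξ):
  F: 446.5 − 2(94.84) − 1(9.015) = 247.8
  B: 1383 − 3(94.84) − 1(9.015) = 1090
  C: 0 + 1(94.84) = 94.84
  A: 0 + 2(9.015) = 18.03
  D: 0 + 1(9.015) = 9.015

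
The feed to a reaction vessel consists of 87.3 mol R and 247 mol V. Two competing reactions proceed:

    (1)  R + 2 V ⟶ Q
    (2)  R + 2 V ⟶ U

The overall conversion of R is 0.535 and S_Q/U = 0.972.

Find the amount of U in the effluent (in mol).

23.7 mol

Conversion of R: R consumed = 0.535 × 87.3 = 46.71 mol = 1ξ₁ + 1ξ₂.
Selectivity: 1ξ₁ / (1ξ₂) = 0.972 → ξ₁ = 0.972 ξ₂.
Substitute: (1·0.972 + 1) ξ₂ = 46.71 → ξ₂ = 23.68 mol, ξ₁ = 23.02 mol.
Outlet amounts (n = n₀ + Σ ν·ξ):
  R: 87.3 − 1(23.02) − 1(23.68) = 40.59
  V: 247 − 2(23.02) − 2(23.68) = 153.6
  Q: 0 + 1(23.02) = 23.02
  U: 0 + 1(23.68) = 23.68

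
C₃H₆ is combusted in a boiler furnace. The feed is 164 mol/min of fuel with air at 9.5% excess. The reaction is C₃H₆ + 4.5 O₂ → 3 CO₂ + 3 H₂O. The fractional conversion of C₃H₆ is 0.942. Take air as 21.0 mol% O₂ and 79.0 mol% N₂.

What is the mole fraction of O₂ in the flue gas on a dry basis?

0.0311

Stoichiometric O₂ = 4.5 × 164 = 738 mol/min; O₂ fed = 738 × 1.095 = 808.1 mol/min.
N₂ fed = 808.1 × 79/21 = 3040 mol/min.
Fuel reacted = 0.942 × 164 → ξ = 154.5 mol/min.
Outlet (n = n₀ + ν ξ):
  C₃H₆: 164 − 1(154.5) = 9.512
  O₂: 808.1 − 4.5(154.5) = 112.9
  N₂: 3040 (inert)
  CO₂: 0 + 3(154.5) = 463.5
  H₂O: 0 + 3(154.5) = 463.5
Dry total = 3626 mol/min; y_O₂ (dry) = 112.9 / 3626 = 0.03114.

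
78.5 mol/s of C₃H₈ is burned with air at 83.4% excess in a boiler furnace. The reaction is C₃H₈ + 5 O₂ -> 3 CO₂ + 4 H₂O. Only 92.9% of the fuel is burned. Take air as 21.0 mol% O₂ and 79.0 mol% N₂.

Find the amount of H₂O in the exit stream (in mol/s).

292 mol/s

Stoichiometric O₂ = 5 × 78.5 = 392.5 mol/s; O₂ fed = 392.5 × 1.834 = 719.8 mol/s.
N₂ fed = 719.8 × 79/21 = 2708 mol/s.
Fuel reacted = 0.929 × 78.5 → ξ = 72.93 mol/s.
Outlet (n = n₀ + ν ξ):
  C₃H₈: 78.5 − 1(72.93) = 5.573
  O₂: 719.8 − 5(72.93) = 355.2
  N₂: 2708 (inert)
  CO₂: 0 + 3(72.93) = 218.8
  H₂O: 0 + 4(72.93) = 291.7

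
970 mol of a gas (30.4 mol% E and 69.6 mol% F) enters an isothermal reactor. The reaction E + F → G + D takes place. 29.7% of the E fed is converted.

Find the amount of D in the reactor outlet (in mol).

E reacted = 0.297 × 294.9 = 87.58 mol; ν_E = −1, so ξ = 87.58/1 = 87.58 mol.
Outlet amounts (n = n₀ + ν ξ):
  E: 294.9 − 1(87.58) = 207.3
  F: 675.1 − 1(87.58) = 587.5
  G: 0 + 1(87.58) = 87.58
  D: 0 + 1(87.58) = 87.58

87.6 mol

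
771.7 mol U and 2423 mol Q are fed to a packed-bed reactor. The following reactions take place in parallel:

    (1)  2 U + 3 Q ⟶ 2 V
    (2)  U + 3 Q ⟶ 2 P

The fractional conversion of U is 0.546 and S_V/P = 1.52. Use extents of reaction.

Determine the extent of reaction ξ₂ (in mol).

Conversion of U: U consumed = 0.546 × 771.7 = 421.3 mol = 2ξ₁ + 1ξ₂.
Selectivity: 2ξ₁ / (2ξ₂) = 1.52 → ξ₁ = 1.52 ξ₂.
Substitute: (2·1.52 + 1) ξ₂ = 421.3 → ξ₂ = 104.3 mol, ξ₁ = 158.5 mol.
Outlet amounts (n = n₀ + Σ ν·ξ):
  U: 771.7 − 2(158.5) − 1(104.3) = 350.4
  Q: 2423 − 3(158.5) − 3(104.3) = 1635
  V: 0 + 2(158.5) = 317.1
  P: 0 + 2(104.3) = 208.6

ξ₂ = 104 mol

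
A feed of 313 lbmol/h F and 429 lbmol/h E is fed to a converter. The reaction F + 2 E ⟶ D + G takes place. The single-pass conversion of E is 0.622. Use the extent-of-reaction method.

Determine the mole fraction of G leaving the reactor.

E reacted = 0.622 × 429 = 266.8 lbmol/h; ν_E = −2, so ξ = 266.8/2 = 133.4 lbmol/h.
Outlet amounts (n = n₀ + ν ξ):
  F: 313 − 1(133.4) = 179.6
  E: 429 − 2(133.4) = 162.2
  D: 0 + 1(133.4) = 133.4
  G: 0 + 1(133.4) = 133.4
Total out = 608.6 lbmol/h; y_G = 133.4 / 608.6 = 0.2192.

0.219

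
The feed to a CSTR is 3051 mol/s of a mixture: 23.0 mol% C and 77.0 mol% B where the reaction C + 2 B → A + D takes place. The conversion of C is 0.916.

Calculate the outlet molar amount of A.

C reacted = 0.916 × 701.7 = 642.8 mol/s; ν_C = −1, so ξ = 642.8/1 = 642.8 mol/s.
Outlet amounts (n = n₀ + ν ξ):
  C: 701.7 − 1(642.8) = 58.95
  B: 2349 − 2(642.8) = 1064
  A: 0 + 1(642.8) = 642.8
  D: 0 + 1(642.8) = 642.8

643 mol/s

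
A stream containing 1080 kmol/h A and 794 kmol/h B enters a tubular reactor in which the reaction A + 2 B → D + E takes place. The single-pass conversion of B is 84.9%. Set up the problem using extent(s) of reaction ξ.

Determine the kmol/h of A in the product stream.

B reacted = 0.849 × 794 = 674.1 kmol/h; ν_B = −2, so ξ = 674.1/2 = 337.1 kmol/h.
Outlet amounts (n = n₀ + ν ξ):
  A: 1080 − 1(337.1) = 742.9
  B: 794 − 2(337.1) = 119.9
  D: 0 + 1(337.1) = 337.1
  E: 0 + 1(337.1) = 337.1

743 kmol/h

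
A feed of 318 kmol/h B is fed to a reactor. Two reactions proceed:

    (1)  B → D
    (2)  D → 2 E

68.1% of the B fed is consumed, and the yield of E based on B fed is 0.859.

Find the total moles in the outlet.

Conversion of B: B consumed = 1ξ₁ = 0.681 × 318 → ξ₁ = 216.6 kmol/h.
Yield of E: 2ξ₂ / 318 = 0.859 → ξ₂ = 136.6 kmol/h.
Outlet amounts (n = n₀ + Σ ν·ξ):
  B: 318 − 1(216.6) = 101.4
  D: 0 + 1(216.6) − 1(136.6) = 79.98
  E: 0 + 2(136.6) = 273.2
Total out = 101.4 + 79.98 + 273.2 = 454.6 kmol/h.

455 kmol/h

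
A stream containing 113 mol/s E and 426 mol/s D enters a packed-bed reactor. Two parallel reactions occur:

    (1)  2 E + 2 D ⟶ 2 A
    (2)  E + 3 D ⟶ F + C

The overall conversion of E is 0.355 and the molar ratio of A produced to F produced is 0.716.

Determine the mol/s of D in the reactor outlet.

339 mol/s

Conversion of E: E consumed = 0.355 × 113 = 40.11 mol/s = 2ξ₁ + 1ξ₂.
Selectivity: 2ξ₁ / (1ξ₂) = 0.716 → ξ₁ = 0.358 ξ₂.
Substitute: (2·0.358 + 1) ξ₂ = 40.11 → ξ₂ = 23.38 mol/s, ξ₁ = 8.369 mol/s.
Outlet amounts (n = n₀ + Σ ν·ξ):
  E: 113 − 2(8.369) − 1(23.38) = 72.89
  D: 426 − 2(8.369) − 3(23.38) = 339.1
  A: 0 + 2(8.369) = 16.74
  F: 0 + 1(23.38) = 23.38
  C: 0 + 1(23.38) = 23.38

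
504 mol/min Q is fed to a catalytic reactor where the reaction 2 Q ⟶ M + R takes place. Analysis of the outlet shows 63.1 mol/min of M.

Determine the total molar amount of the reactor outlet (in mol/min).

504 mol/min

For M: n = n₀ + 1ξ → 63.1 = 0 + 1ξ, giving ξ = 63.1 mol/min.
Outlet amounts (n = n₀ + ν ξ):
  Q: 504 − 2(63.1) = 377.8
  M: 0 + 1(63.1) = 63.1
  R: 0 + 1(63.1) = 63.1
Total out = 377.8 + 63.1 + 63.1 = 504 mol/min.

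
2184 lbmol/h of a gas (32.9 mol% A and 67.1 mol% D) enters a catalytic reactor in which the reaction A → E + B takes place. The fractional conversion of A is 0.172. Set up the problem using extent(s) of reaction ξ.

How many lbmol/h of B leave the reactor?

A reacted = 0.172 × 718.5 = 123.6 lbmol/h; ν_A = −1, so ξ = 123.6/1 = 123.6 lbmol/h.
Outlet amounts (n = n₀ + ν ξ):
  A: 718.5 − 1(123.6) = 594.9
  E: 0 + 1(123.6) = 123.6
  B: 0 + 1(123.6) = 123.6
  D: 1465 (inert)

124 lbmol/h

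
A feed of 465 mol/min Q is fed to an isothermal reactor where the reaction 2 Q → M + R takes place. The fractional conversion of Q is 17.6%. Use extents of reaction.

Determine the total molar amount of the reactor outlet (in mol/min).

Q reacted = 0.176 × 465 = 81.84 mol/min; ν_Q = −2, so ξ = 81.84/2 = 40.92 mol/min.
Outlet amounts (n = n₀ + ν ξ):
  Q: 465 − 2(40.92) = 383.2
  M: 0 + 1(40.92) = 40.92
  R: 0 + 1(40.92) = 40.92
Total out = 383.2 + 40.92 + 40.92 = 465 mol/min.

465 mol/min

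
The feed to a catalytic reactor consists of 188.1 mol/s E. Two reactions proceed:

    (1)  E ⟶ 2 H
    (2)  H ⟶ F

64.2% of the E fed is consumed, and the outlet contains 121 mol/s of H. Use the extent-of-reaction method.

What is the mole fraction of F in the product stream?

Conversion of E: E consumed = 1ξ₁ = 0.642 × 188.1 → ξ₁ = 120.8 mol/s.
H balance: n_H = 0 + 2ξ₁ − 1ξ₂ = 121 → ξ₂ = (2·120.8 − 121)/1 = 120.5 mol/s.
Outlet amounts (n = n₀ + Σ ν·ξ):
  E: 188.1 − 1(120.8) = 67.34
  H: 0 + 2(120.8) − 1(120.5) = 121
  F: 0 + 1(120.5) = 120.5
Total out = 308.9 mol/s; y_F = 120.5 / 308.9 = 0.3902.

0.39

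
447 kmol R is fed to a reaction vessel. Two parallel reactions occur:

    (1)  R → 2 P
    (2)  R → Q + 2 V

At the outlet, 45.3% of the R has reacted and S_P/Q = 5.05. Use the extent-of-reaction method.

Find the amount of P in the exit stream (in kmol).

290 kmol

Conversion of R: R consumed = 0.453 × 447 = 202.5 kmol = 1ξ₁ + 1ξ₂.
Selectivity: 2ξ₁ / (1ξ₂) = 5.05 → ξ₁ = 2.525 ξ₂.
Substitute: (1·2.525 + 1) ξ₂ = 202.5 → ξ₂ = 57.44 kmol, ξ₁ = 145 kmol.
Outlet amounts (n = n₀ + Σ ν·ξ):
  R: 447 − 1(145) − 1(57.44) = 244.5
  P: 0 + 2(145) = 290.1
  Q: 0 + 1(57.44) = 57.44
  V: 0 + 2(57.44) = 114.9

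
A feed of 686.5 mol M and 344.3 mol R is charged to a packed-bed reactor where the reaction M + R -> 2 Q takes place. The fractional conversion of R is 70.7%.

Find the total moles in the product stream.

1030 mol

R reacted = 0.707 × 344.3 = 243.4 mol; ν_R = −1, so ξ = 243.4/1 = 243.4 mol.
Outlet amounts (n = n₀ + ν ξ):
  M: 686.5 − 1(243.4) = 443.1
  R: 344.3 − 1(243.4) = 100.9
  Q: 0 + 2(243.4) = 486.8
Total out = 443.1 + 100.9 + 486.8 = 1031 mol.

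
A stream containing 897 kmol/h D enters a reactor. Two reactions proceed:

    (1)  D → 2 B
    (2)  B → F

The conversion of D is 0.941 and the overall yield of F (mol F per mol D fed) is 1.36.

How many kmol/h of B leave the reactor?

468 kmol/h

Conversion of D: D consumed = 1ξ₁ = 0.941 × 897 → ξ₁ = 844.1 kmol/h.
Yield of F: 1ξ₂ / 897 = 1.36 → ξ₂ = 1220 kmol/h.
Outlet amounts (n = n₀ + Σ ν·ξ):
  D: 897 − 1(844.1) = 52.92
  B: 0 + 2(844.1) − 1(1220) = 468.2
  F: 0 + 1(1220) = 1220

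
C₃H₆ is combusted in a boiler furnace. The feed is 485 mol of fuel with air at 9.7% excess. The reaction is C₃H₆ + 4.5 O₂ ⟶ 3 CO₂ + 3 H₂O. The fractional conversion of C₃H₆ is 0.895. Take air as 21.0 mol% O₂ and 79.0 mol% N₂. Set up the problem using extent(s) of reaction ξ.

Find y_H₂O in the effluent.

0.108

Stoichiometric O₂ = 4.5 × 485 = 2182 mol; O₂ fed = 2182 × 1.097 = 2394 mol.
N₂ fed = 2394 × 79/21 = 9007 mol.
Fuel reacted = 0.895 × 485 → ξ = 434.1 mol.
Outlet (n = n₀ + ν ξ):
  C₃H₆: 485 − 1(434.1) = 50.93
  O₂: 2394 − 4.5(434.1) = 440.9
  N₂: 9007 (inert)
  CO₂: 0 + 3(434.1) = 1302
  H₂O: 0 + 3(434.1) = 1302
Total out = 12100 mol; y_H₂O = 1302 / 12100 = 0.1076.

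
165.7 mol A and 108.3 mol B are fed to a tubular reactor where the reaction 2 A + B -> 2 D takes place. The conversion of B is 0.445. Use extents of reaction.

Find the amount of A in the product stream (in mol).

B reacted = 0.445 × 108.3 = 48.19 mol; ν_B = −1, so ξ = 48.19/1 = 48.19 mol.
Outlet amounts (n = n₀ + ν ξ):
  A: 165.7 − 2(48.19) = 69.31
  B: 108.3 − 1(48.19) = 60.11
  D: 0 + 2(48.19) = 96.39

69.3 mol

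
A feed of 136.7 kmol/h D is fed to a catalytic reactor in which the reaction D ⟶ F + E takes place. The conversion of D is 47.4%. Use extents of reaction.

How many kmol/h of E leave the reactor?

64.8 kmol/h

D reacted = 0.474 × 136.7 = 64.8 kmol/h; ν_D = −1, so ξ = 64.8/1 = 64.8 kmol/h.
Outlet amounts (n = n₀ + ν ξ):
  D: 136.7 − 1(64.8) = 71.9
  F: 0 + 1(64.8) = 64.8
  E: 0 + 1(64.8) = 64.8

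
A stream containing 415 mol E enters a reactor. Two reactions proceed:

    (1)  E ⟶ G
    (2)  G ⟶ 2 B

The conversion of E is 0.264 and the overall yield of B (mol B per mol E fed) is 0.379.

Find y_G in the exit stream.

Conversion of E: E consumed = 1ξ₁ = 0.264 × 415 → ξ₁ = 109.6 mol.
Yield of B: 2ξ₂ / 415 = 0.379 → ξ₂ = 78.64 mol.
Outlet amounts (n = n₀ + Σ ν·ξ):
  E: 415 − 1(109.6) = 305.4
  G: 0 + 1(109.6) − 1(78.64) = 30.92
  B: 0 + 2(78.64) = 157.3
Total out = 493.6 mol; y_G = 30.92 / 493.6 = 0.06263.

0.0626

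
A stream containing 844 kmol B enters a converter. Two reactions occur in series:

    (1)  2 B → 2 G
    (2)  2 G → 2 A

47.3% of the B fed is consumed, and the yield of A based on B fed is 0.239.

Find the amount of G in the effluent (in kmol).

Conversion of B: B consumed = 2ξ₁ = 0.473 × 844 → ξ₁ = 199.6 kmol.
Yield of A: 2ξ₂ / 844 = 0.239 → ξ₂ = 100.9 kmol.
Outlet amounts (n = n₀ + Σ ν·ξ):
  B: 844 − 2(199.6) = 444.8
  G: 0 + 2(199.6) − 2(100.9) = 197.5
  A: 0 + 2(100.9) = 201.7

197 kmol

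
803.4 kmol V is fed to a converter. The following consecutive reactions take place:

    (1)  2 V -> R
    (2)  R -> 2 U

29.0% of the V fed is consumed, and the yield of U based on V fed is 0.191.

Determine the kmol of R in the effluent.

Conversion of V: V consumed = 2ξ₁ = 0.29 × 803.4 → ξ₁ = 116.5 kmol.
Yield of U: 2ξ₂ / 803.4 = 0.191 → ξ₂ = 76.72 kmol.
Outlet amounts (n = n₀ + Σ ν·ξ):
  V: 803.4 − 2(116.5) = 570.4
  R: 0 + 1(116.5) − 1(76.72) = 39.77
  U: 0 + 2(76.72) = 153.4

39.8 kmol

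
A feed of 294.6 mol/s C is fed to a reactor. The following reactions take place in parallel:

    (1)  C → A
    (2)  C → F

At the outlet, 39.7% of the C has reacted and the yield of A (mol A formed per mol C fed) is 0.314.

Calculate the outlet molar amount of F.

Yield of A: 1ξ₁ / 294.6 = 0.314 → ξ₁ = 92.5 mol/s.
Conversion of C: 1ξ₁ + 1ξ₂ = 0.397 × 294.6 = 117 → ξ₂ = 24.45 mol/s.
Outlet amounts (n = n₀ + Σ ν·ξ):
  C: 294.6 − 1(92.5) − 1(24.45) = 177.6
  A: 0 + 1(92.5) = 92.5
  F: 0 + 1(24.45) = 24.45

24.5 mol/s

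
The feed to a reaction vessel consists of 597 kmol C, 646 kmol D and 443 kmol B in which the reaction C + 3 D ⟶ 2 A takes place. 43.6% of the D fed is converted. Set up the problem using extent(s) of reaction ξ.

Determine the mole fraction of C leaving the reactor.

D reacted = 0.436 × 646 = 281.7 kmol; ν_D = −3, so ξ = 281.7/3 = 93.89 kmol.
Outlet amounts (n = n₀ + ν ξ):
  C: 597 − 1(93.89) = 503.1
  D: 646 − 3(93.89) = 364.3
  A: 0 + 2(93.89) = 187.8
  B: 443 (inert)
Total out = 1498 kmol; y_C = 503.1 / 1498 = 0.3358.

0.336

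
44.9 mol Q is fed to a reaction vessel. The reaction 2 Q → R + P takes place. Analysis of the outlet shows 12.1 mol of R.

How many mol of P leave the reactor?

12.1 mol

For R: n = n₀ + 1ξ → 12.1 = 0 + 1ξ, giving ξ = 12.1 mol.
Outlet amounts (n = n₀ + ν ξ):
  Q: 44.9 − 2(12.1) = 20.7
  R: 0 + 1(12.1) = 12.1
  P: 0 + 1(12.1) = 12.1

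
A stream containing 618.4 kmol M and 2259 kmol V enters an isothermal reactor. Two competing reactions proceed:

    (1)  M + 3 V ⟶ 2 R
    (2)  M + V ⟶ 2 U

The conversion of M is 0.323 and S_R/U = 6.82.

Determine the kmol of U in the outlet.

51.1 kmol

Conversion of M: M consumed = 0.323 × 618.4 = 199.7 kmol = 1ξ₁ + 1ξ₂.
Selectivity: 2ξ₁ / (2ξ₂) = 6.82 → ξ₁ = 6.82 ξ₂.
Substitute: (1·6.82 + 1) ξ₂ = 199.7 → ξ₂ = 25.54 kmol, ξ₁ = 174.2 kmol.
Outlet amounts (n = n₀ + Σ ν·ξ):
  M: 618.4 − 1(174.2) − 1(25.54) = 418.7
  V: 2259 − 3(174.2) − 1(25.54) = 1711
  R: 0 + 2(174.2) = 348.4
  U: 0 + 2(25.54) = 51.09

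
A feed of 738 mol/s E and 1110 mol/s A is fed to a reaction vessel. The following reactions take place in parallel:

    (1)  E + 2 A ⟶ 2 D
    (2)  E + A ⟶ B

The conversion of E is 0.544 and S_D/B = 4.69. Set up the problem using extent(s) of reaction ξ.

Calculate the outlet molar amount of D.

563 mol/s

Conversion of E: E consumed = 0.544 × 738 = 401.5 mol/s = 1ξ₁ + 1ξ₂.
Selectivity: 2ξ₁ / (1ξ₂) = 4.69 → ξ₁ = 2.345 ξ₂.
Substitute: (1·2.345 + 1) ξ₂ = 401.5 → ξ₂ = 120 mol/s, ξ₁ = 281.5 mol/s.
Outlet amounts (n = n₀ + Σ ν·ξ):
  E: 738 − 1(281.5) − 1(120) = 336.5
  A: 1110 − 2(281.5) − 1(120) = 427.1
  D: 0 + 2(281.5) = 562.9
  B: 0 + 1(120) = 120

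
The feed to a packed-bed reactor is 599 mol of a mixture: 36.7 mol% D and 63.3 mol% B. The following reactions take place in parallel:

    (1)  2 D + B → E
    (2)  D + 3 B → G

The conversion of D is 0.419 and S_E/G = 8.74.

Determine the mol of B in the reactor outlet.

321 mol

Conversion of D: D consumed = 0.419 × 219.8 = 92.11 mol = 2ξ₁ + 1ξ₂.
Selectivity: 1ξ₁ / (1ξ₂) = 8.74 → ξ₁ = 8.74 ξ₂.
Substitute: (2·8.74 + 1) ξ₂ = 92.11 → ξ₂ = 4.984 mol, ξ₁ = 43.56 mol.
Outlet amounts (n = n₀ + Σ ν·ξ):
  D: 219.8 − 2(43.56) − 1(4.984) = 127.7
  B: 379.2 − 1(43.56) − 3(4.984) = 320.7
  E: 0 + 1(43.56) = 43.56
  G: 0 + 1(4.984) = 4.984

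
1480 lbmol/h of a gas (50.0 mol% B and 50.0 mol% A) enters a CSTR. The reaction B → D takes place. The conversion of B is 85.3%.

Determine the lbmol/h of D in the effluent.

631 lbmol/h

B reacted = 0.853 × 740 = 631.2 lbmol/h; ν_B = −1, so ξ = 631.2/1 = 631.2 lbmol/h.
Outlet amounts (n = n₀ + ν ξ):
  B: 740 − 1(631.2) = 108.8
  D: 0 + 1(631.2) = 631.2
  A: 740 (inert)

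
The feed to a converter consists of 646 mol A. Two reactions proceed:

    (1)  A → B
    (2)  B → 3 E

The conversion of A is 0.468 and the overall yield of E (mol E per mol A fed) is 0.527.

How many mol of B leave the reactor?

189 mol

Conversion of A: A consumed = 1ξ₁ = 0.468 × 646 → ξ₁ = 302.3 mol.
Yield of E: 3ξ₂ / 646 = 0.527 → ξ₂ = 113.5 mol.
Outlet amounts (n = n₀ + Σ ν·ξ):
  A: 646 − 1(302.3) = 343.7
  B: 0 + 1(302.3) − 1(113.5) = 188.8
  E: 0 + 3(113.5) = 340.4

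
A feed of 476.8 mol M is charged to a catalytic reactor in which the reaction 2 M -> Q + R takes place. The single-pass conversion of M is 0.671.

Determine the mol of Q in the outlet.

160 mol

M reacted = 0.671 × 476.8 = 319.9 mol; ν_M = −2, so ξ = 319.9/2 = 160 mol.
Outlet amounts (n = n₀ + ν ξ):
  M: 476.8 − 2(160) = 156.9
  Q: 0 + 1(160) = 160
  R: 0 + 1(160) = 160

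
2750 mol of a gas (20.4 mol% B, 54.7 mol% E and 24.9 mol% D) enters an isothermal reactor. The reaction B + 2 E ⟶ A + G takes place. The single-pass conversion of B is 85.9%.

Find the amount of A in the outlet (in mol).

482 mol

B reacted = 0.859 × 561 = 481.9 mol; ν_B = −1, so ξ = 481.9/1 = 481.9 mol.
Outlet amounts (n = n₀ + ν ξ):
  B: 561 − 1(481.9) = 79.1
  E: 1504 − 2(481.9) = 540.5
  A: 0 + 1(481.9) = 481.9
  G: 0 + 1(481.9) = 481.9
  D: 684.8 (inert)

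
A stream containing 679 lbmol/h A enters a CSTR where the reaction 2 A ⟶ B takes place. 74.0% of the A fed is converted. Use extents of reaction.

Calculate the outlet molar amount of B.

A reacted = 0.74 × 679 = 502.5 lbmol/h; ν_A = −2, so ξ = 502.5/2 = 251.2 lbmol/h.
Outlet amounts (n = n₀ + ν ξ):
  A: 679 − 2(251.2) = 176.5
  B: 0 + 1(251.2) = 251.2

251 lbmol/h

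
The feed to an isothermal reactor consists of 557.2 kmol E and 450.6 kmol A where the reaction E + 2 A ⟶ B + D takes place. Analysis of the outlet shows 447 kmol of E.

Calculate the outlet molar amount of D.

For E: n = n₀ − 1ξ → 447 = 557.2 − 1ξ, giving ξ = 110.2 kmol.
Outlet amounts (n = n₀ + ν ξ):
  E: 557.2 − 1(110.2) = 447
  A: 450.6 − 2(110.2) = 230.2
  B: 0 + 1(110.2) = 110.2
  D: 0 + 1(110.2) = 110.2

110 kmol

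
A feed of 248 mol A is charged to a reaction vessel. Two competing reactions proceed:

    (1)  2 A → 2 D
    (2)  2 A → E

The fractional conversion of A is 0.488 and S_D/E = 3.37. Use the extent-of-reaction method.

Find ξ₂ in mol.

ξ₂ = 22.5 mol

Conversion of A: A consumed = 0.488 × 248 = 121 mol = 2ξ₁ + 2ξ₂.
Selectivity: 2ξ₁ / (1ξ₂) = 3.37 → ξ₁ = 1.685 ξ₂.
Substitute: (2·1.685 + 2) ξ₂ = 121 → ξ₂ = 22.54 mol, ξ₁ = 37.97 mol.
Outlet amounts (n = n₀ + Σ ν·ξ):
  A: 248 − 2(37.97) − 2(22.54) = 127
  D: 0 + 2(37.97) = 75.95
  E: 0 + 1(22.54) = 22.54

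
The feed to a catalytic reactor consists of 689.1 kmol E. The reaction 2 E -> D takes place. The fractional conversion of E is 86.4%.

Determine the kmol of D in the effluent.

E reacted = 0.864 × 689.1 = 595.4 kmol; ν_E = −2, so ξ = 595.4/2 = 297.7 kmol.
Outlet amounts (n = n₀ + ν ξ):
  E: 689.1 − 2(297.7) = 93.72
  D: 0 + 1(297.7) = 297.7

298 kmol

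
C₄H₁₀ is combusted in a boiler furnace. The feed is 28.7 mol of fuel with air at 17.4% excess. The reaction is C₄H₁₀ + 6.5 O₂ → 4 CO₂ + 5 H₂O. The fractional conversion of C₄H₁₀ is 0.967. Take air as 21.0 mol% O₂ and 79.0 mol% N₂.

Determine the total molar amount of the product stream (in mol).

1110 mol

Stoichiometric O₂ = 6.5 × 28.7 = 186.5 mol; O₂ fed = 186.5 × 1.174 = 219 mol.
N₂ fed = 219 × 79/21 = 823.9 mol.
Fuel reacted = 0.967 × 28.7 → ξ = 27.75 mol.
Outlet (n = n₀ + ν ξ):
  C₄H₁₀: 28.7 − 1(27.75) = 0.9471
  O₂: 219 − 6.5(27.75) = 38.62
  N₂: 823.9 (inert)
  CO₂: 0 + 4(27.75) = 111
  H₂O: 0 + 5(27.75) = 138.8
Total out = 0.9471 + 38.62 + 823.9 + 111 + 138.8 = 1113 mol.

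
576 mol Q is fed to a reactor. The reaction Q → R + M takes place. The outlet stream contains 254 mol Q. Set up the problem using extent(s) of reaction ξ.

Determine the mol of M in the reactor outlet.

For Q: n = n₀ − 1ξ → 254 = 576 − 1ξ, giving ξ = 322 mol.
Outlet amounts (n = n₀ + ν ξ):
  Q: 576 − 1(322) = 254
  R: 0 + 1(322) = 322
  M: 0 + 1(322) = 322

322 mol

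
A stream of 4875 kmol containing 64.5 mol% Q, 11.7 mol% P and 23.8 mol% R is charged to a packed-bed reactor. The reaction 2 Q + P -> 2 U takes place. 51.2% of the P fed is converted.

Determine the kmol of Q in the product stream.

2560 kmol

P reacted = 0.512 × 570.4 = 292 kmol; ν_P = −1, so ξ = 292/1 = 292 kmol.
Outlet amounts (n = n₀ + ν ξ):
  Q: 3144 − 2(292) = 2560
  P: 570.4 − 1(292) = 278.3
  U: 0 + 2(292) = 584.1
  R: 1160 (inert)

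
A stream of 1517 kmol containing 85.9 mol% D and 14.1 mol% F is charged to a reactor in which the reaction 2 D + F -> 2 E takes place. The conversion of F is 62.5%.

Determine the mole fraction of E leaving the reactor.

F reacted = 0.625 × 213.9 = 133.7 kmol; ν_F = −1, so ξ = 133.7/1 = 133.7 kmol.
Outlet amounts (n = n₀ + ν ξ):
  D: 1303 − 2(133.7) = 1036
  F: 213.9 − 1(133.7) = 80.21
  E: 0 + 2(133.7) = 267.4
Total out = 1383 kmol; y_E = 267.4 / 1383 = 0.1933.

0.193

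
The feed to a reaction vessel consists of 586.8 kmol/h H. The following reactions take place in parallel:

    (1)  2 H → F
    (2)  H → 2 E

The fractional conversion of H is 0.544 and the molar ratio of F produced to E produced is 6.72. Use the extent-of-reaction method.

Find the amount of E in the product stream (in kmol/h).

Conversion of H: H consumed = 0.544 × 586.8 = 319.2 kmol/h = 2ξ₁ + 1ξ₂.
Selectivity: 1ξ₁ / (2ξ₂) = 6.72 → ξ₁ = 13.44 ξ₂.
Substitute: (2·13.44 + 1) ξ₂ = 319.2 → ξ₂ = 11.45 kmol/h, ξ₁ = 153.9 kmol/h.
Outlet amounts (n = n₀ + Σ ν·ξ):
  H: 586.8 − 2(153.9) − 1(11.45) = 267.6
  F: 0 + 1(153.9) = 153.9
  E: 0 + 2(11.45) = 22.9

22.9 kmol/h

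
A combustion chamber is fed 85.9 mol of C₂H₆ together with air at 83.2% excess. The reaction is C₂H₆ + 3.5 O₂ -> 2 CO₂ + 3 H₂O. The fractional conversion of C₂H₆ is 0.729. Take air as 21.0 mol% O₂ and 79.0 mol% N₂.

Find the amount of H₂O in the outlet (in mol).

Stoichiometric O₂ = 3.5 × 85.9 = 300.7 mol; O₂ fed = 300.7 × 1.832 = 550.8 mol.
N₂ fed = 550.8 × 79/21 = 2072 mol.
Fuel reacted = 0.729 × 85.9 → ξ = 62.62 mol.
Outlet (n = n₀ + ν ξ):
  C₂H₆: 85.9 − 1(62.62) = 23.28
  O₂: 550.8 − 3.5(62.62) = 331.6
  N₂: 2072 (inert)
  CO₂: 0 + 2(62.62) = 125.2
  H₂O: 0 + 3(62.62) = 187.9

188 mol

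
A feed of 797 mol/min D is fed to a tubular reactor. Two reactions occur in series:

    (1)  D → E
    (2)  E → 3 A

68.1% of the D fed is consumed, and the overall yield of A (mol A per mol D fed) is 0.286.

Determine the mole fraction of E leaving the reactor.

Conversion of D: D consumed = 1ξ₁ = 0.681 × 797 → ξ₁ = 542.8 mol/min.
Yield of A: 3ξ₂ / 797 = 0.286 → ξ₂ = 75.98 mol/min.
Outlet amounts (n = n₀ + Σ ν·ξ):
  D: 797 − 1(542.8) = 254.2
  E: 0 + 1(542.8) − 1(75.98) = 466.8
  A: 0 + 3(75.98) = 227.9
Total out = 949 mol/min; y_E = 466.8 / 949 = 0.4919.

0.492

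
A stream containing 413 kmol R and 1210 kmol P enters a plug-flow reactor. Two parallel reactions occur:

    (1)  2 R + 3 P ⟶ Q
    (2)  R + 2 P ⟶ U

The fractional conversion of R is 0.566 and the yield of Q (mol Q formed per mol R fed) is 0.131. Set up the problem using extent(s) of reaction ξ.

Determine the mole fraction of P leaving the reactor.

0.689

Yield of Q: 1ξ₁ / 413 = 0.131 → ξ₁ = 54.1 kmol.
Conversion of R: 2ξ₁ + 1ξ₂ = 0.566 × 413 = 233.8 → ξ₂ = 125.6 kmol.
Outlet amounts (n = n₀ + Σ ν·ξ):
  R: 413 − 2(54.1) − 1(125.6) = 179.2
  P: 1210 − 3(54.1) − 2(125.6) = 796.6
  Q: 0 + 1(54.1) = 54.1
  U: 0 + 1(125.6) = 125.6
Total out = 1155 kmol; y_P = 796.6 / 1155 = 0.6894.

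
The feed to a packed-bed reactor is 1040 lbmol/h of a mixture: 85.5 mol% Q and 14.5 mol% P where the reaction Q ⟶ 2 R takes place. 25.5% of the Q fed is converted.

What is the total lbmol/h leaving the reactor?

1270 lbmol/h

Q reacted = 0.255 × 889.2 = 226.7 lbmol/h; ν_Q = −1, so ξ = 226.7/1 = 226.7 lbmol/h.
Outlet amounts (n = n₀ + ν ξ):
  Q: 889.2 − 1(226.7) = 662.5
  R: 0 + 2(226.7) = 453.5
  P: 150.8 (inert)
Total out = 662.5 + 453.5 + 150.8 = 1267 lbmol/h.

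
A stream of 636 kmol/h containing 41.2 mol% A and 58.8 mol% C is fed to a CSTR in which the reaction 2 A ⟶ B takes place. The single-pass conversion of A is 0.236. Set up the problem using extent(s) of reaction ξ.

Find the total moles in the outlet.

605 kmol/h

A reacted = 0.236 × 262 = 61.84 kmol/h; ν_A = −2, so ξ = 61.84/2 = 30.92 kmol/h.
Outlet amounts (n = n₀ + ν ξ):
  A: 262 − 2(30.92) = 200.2
  B: 0 + 1(30.92) = 30.92
  C: 374 (inert)
Total out = 200.2 + 30.92 + 374 = 605.1 kmol/h.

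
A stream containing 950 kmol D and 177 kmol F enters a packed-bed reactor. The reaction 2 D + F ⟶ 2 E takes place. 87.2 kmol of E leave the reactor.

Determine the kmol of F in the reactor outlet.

For E: n = n₀ + 2ξ → 87.2 = 0 + 2ξ, giving ξ = 43.6 kmol.
Outlet amounts (n = n₀ + ν ξ):
  D: 950 − 2(43.6) = 862.8
  F: 177 − 1(43.6) = 133.4
  E: 0 + 2(43.6) = 87.2

133 kmol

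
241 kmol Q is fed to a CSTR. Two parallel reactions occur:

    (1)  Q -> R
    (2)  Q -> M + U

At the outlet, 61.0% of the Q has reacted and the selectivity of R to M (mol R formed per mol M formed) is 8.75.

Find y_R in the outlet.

0.515

Conversion of Q: Q consumed = 0.61 × 241 = 147 kmol = 1ξ₁ + 1ξ₂.
Selectivity: 1ξ₁ / (1ξ₂) = 8.75 → ξ₁ = 8.75 ξ₂.
Substitute: (1·8.75 + 1) ξ₂ = 147 → ξ₂ = 15.08 kmol, ξ₁ = 131.9 kmol.
Outlet amounts (n = n₀ + Σ ν·ξ):
  Q: 241 − 1(131.9) − 1(15.08) = 93.99
  R: 0 + 1(131.9) = 131.9
  M: 0 + 1(15.08) = 15.08
  U: 0 + 1(15.08) = 15.08
Total out = 256.1 kmol; y_R = 131.9 / 256.1 = 0.5152.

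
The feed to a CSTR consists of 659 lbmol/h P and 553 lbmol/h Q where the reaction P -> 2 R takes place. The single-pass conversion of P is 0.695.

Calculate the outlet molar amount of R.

P reacted = 0.695 × 659 = 458 lbmol/h; ν_P = −1, so ξ = 458/1 = 458 lbmol/h.
Outlet amounts (n = n₀ + ν ξ):
  P: 659 − 1(458) = 201
  R: 0 + 2(458) = 916
  Q: 553 (inert)

916 lbmol/h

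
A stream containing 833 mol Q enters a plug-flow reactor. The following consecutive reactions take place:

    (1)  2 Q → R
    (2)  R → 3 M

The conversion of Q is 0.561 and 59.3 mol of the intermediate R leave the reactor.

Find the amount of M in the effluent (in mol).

Conversion of Q: Q consumed = 2ξ₁ = 0.561 × 833 → ξ₁ = 233.7 mol.
R balance: n_R = 0 + 1ξ₁ − 1ξ₂ = 59.3 → ξ₂ = (1·233.7 − 59.3)/1 = 174.4 mol.
Outlet amounts (n = n₀ + Σ ν·ξ):
  Q: 833 − 2(233.7) = 365.7
  R: 0 + 1(233.7) − 1(174.4) = 59.3
  M: 0 + 3(174.4) = 523.1

523 mol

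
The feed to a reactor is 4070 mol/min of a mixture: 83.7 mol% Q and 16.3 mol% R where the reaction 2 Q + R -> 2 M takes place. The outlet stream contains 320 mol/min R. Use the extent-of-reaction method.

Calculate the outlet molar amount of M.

For R: n = n₀ − 1ξ → 320 = 663.4 − 1ξ, giving ξ = 343.4 mol/min.
Outlet amounts (n = n₀ + ν ξ):
  Q: 3407 − 2(343.4) = 2720
  R: 663.4 − 1(343.4) = 320
  M: 0 + 2(343.4) = 686.8

687 mol/min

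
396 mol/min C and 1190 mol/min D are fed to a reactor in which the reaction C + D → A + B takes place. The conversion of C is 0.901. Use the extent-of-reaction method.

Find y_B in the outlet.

C reacted = 0.901 × 396 = 356.8 mol/min; ν_C = −1, so ξ = 356.8/1 = 356.8 mol/min.
Outlet amounts (n = n₀ + ν ξ):
  C: 396 − 1(356.8) = 39.2
  D: 1190 − 1(356.8) = 833.2
  A: 0 + 1(356.8) = 356.8
  B: 0 + 1(356.8) = 356.8
Total out = 1586 mol/min; y_B = 356.8 / 1586 = 0.225.

0.225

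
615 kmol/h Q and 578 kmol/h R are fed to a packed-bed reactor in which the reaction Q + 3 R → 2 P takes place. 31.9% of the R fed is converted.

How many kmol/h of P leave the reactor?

123 kmol/h

R reacted = 0.319 × 578 = 184.4 kmol/h; ν_R = −3, so ξ = 184.4/3 = 61.46 kmol/h.
Outlet amounts (n = n₀ + ν ξ):
  Q: 615 − 1(61.46) = 553.5
  R: 578 − 3(61.46) = 393.6
  P: 0 + 2(61.46) = 122.9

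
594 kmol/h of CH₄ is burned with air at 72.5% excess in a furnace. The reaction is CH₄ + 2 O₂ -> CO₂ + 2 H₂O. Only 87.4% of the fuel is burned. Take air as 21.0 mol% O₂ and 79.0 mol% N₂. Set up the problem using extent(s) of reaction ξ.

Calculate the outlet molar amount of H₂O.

Stoichiometric O₂ = 2 × 594 = 1188 kmol/h; O₂ fed = 1188 × 1.725 = 2049 kmol/h.
N₂ fed = 2049 × 79/21 = 7709 kmol/h.
Fuel reacted = 0.874 × 594 → ξ = 519.2 kmol/h.
Outlet (n = n₀ + ν ξ):
  CH₄: 594 − 1(519.2) = 74.84
  O₂: 2049 − 2(519.2) = 1011
  N₂: 7709 (inert)
  CO₂: 0 + 1(519.2) = 519.2
  H₂O: 0 + 2(519.2) = 1038

1040 kmol/h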